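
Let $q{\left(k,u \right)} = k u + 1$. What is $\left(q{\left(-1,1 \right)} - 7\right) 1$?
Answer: $-7$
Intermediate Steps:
$q{\left(k,u \right)} = 1 + k u$
$\left(q{\left(-1,1 \right)} - 7\right) 1 = \left(\left(1 - 1\right) - 7\right) 1 = \left(0 - 7\right) 1 = \left(-7\right) 1 = -7$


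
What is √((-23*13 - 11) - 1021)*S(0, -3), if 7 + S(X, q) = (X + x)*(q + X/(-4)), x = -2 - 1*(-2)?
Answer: -77*I*√11 ≈ -255.38*I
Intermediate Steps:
x = 0 (x = -2 + 2 = 0)
S(X, q) = -7 + X*(q - X/4) (S(X, q) = -7 + (X + 0)*(q + X/(-4)) = -7 + X*(q + X*(-¼)) = -7 + X*(q - X/4))
√((-23*13 - 11) - 1021)*S(0, -3) = √((-23*13 - 11) - 1021)*(-7 - ¼*0² + 0*(-3)) = √((-299 - 11) - 1021)*(-7 - ¼*0 + 0) = √(-310 - 1021)*(-7 + 0 + 0) = √(-1331)*(-7) = (11*I*√11)*(-7) = -77*I*√11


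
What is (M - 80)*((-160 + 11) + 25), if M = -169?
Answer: 30876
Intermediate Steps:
(M - 80)*((-160 + 11) + 25) = (-169 - 80)*((-160 + 11) + 25) = -249*(-149 + 25) = -249*(-124) = 30876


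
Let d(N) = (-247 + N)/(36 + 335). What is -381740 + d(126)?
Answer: -141625661/371 ≈ -3.8174e+5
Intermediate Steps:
d(N) = -247/371 + N/371 (d(N) = (-247 + N)/371 = (-247 + N)*(1/371) = -247/371 + N/371)
-381740 + d(126) = -381740 + (-247/371 + (1/371)*126) = -381740 + (-247/371 + 18/53) = -381740 - 121/371 = -141625661/371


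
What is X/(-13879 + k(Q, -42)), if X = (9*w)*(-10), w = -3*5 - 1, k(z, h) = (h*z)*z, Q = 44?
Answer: -1440/95191 ≈ -0.015127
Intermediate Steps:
k(z, h) = h*z²
w = -16 (w = -15 - 1 = -16)
X = 1440 (X = (9*(-16))*(-10) = -144*(-10) = 1440)
X/(-13879 + k(Q, -42)) = 1440/(-13879 - 42*44²) = 1440/(-13879 - 42*1936) = 1440/(-13879 - 81312) = 1440/(-95191) = 1440*(-1/95191) = -1440/95191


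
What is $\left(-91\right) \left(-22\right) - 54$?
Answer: $1948$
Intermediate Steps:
$\left(-91\right) \left(-22\right) - 54 = 2002 - 54 = 1948$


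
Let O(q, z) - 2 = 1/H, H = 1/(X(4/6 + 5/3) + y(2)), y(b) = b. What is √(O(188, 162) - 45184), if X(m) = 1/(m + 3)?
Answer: I*√722877/4 ≈ 212.56*I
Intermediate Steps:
X(m) = 1/(3 + m)
H = 16/35 (H = 1/(1/(3 + (4/6 + 5/3)) + 2) = 1/(1/(3 + (4*(⅙) + 5*(⅓))) + 2) = 1/(1/(3 + (⅔ + 5/3)) + 2) = 1/(1/(3 + 7/3) + 2) = 1/(1/(16/3) + 2) = 1/(3/16 + 2) = 1/(35/16) = 16/35 ≈ 0.45714)
O(q, z) = 67/16 (O(q, z) = 2 + 1/(16/35) = 2 + 35/16 = 67/16)
√(O(188, 162) - 45184) = √(67/16 - 45184) = √(-722877/16) = I*√722877/4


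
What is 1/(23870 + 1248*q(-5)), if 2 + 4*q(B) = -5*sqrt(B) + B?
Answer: 10843/241225298 + 390*I*sqrt(5)/120612649 ≈ 4.495e-5 + 7.2303e-6*I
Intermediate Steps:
q(B) = -1/2 - 5*sqrt(B)/4 + B/4 (q(B) = -1/2 + (-5*sqrt(B) + B)/4 = -1/2 + (B - 5*sqrt(B))/4 = -1/2 + (-5*sqrt(B)/4 + B/4) = -1/2 - 5*sqrt(B)/4 + B/4)
1/(23870 + 1248*q(-5)) = 1/(23870 + 1248*(-1/2 - 5*I*sqrt(5)/4 + (1/4)*(-5))) = 1/(23870 + 1248*(-1/2 - 5*I*sqrt(5)/4 - 5/4)) = 1/(23870 + 1248*(-7/4 - 5*I*sqrt(5)/4)) = 1/(23870 + (-2184 - 1560*I*sqrt(5))) = 1/(21686 - 1560*I*sqrt(5))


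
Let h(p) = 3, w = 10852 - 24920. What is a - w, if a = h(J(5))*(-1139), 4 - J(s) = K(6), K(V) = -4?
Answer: 10651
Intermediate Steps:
w = -14068
J(s) = 8 (J(s) = 4 - 1*(-4) = 4 + 4 = 8)
a = -3417 (a = 3*(-1139) = -3417)
a - w = -3417 - 1*(-14068) = -3417 + 14068 = 10651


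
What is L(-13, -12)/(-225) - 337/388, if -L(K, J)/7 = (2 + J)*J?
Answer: 16673/5820 ≈ 2.8648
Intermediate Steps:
L(K, J) = -7*J*(2 + J) (L(K, J) = -7*(2 + J)*J = -7*J*(2 + J))
L(-13, -12)/(-225) - 337/388 = -7*(-12)*(2 - 12)/(-225) - 337/388 = -7*(-12)*(-10)*(-1/225) - 337*1/388 = -840*(-1/225) - 337/388 = 56/15 - 337/388 = 16673/5820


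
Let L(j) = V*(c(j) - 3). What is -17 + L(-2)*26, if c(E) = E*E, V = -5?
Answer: -147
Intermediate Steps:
c(E) = E²
L(j) = 15 - 5*j² (L(j) = -5*(j² - 3) = -5*(-3 + j²) = 15 - 5*j²)
-17 + L(-2)*26 = -17 + (15 - 5*(-2)²)*26 = -17 + (15 - 5*4)*26 = -17 + (15 - 20)*26 = -17 - 5*26 = -17 - 130 = -147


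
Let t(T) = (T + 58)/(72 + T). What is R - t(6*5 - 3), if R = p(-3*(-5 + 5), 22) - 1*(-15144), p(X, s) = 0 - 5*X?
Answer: 1499171/99 ≈ 15143.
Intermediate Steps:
p(X, s) = -5*X
R = 15144 (R = -(-15)*(-5 + 5) - 1*(-15144) = -(-15)*0 + 15144 = -5*0 + 15144 = 0 + 15144 = 15144)
t(T) = (58 + T)/(72 + T)
R - t(6*5 - 3) = 15144 - (58 + (6*5 - 3))/(72 + (6*5 - 3)) = 15144 - (58 + (30 - 3))/(72 + (30 - 3)) = 15144 - (58 + 27)/(72 + 27) = 15144 - 85/99 = 1499171/99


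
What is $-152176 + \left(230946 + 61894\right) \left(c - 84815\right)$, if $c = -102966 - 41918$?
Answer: $-67265207336$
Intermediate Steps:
$c = -144884$
$-152176 + \left(230946 + 61894\right) \left(c - 84815\right) = -152176 + \left(230946 + 61894\right) \left(-144884 - 84815\right) = -152176 + 292840 \left(-144884 - 84815\right) = -152176 + 292840 \left(-229699\right) = -152176 - 67265055160 = -67265207336$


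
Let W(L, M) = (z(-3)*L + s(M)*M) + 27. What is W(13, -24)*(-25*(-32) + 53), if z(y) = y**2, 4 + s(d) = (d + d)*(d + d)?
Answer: -46962768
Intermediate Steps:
s(d) = -4 + 4*d**2 (s(d) = -4 + (d + d)*(d + d) = -4 + (2*d)*(2*d) = -4 + 4*d**2)
W(L, M) = 27 + 9*L + M*(-4 + 4*M**2) (W(L, M) = ((-3)**2*L + (-4 + 4*M**2)*M) + 27 = (9*L + M*(-4 + 4*M**2)) + 27 = 27 + 9*L + M*(-4 + 4*M**2))
W(13, -24)*(-25*(-32) + 53) = (27 + 9*13 + 4*(-24)*(-1 + (-24)**2))*(-25*(-32) + 53) = (27 + 117 + 4*(-24)*(-1 + 576))*(800 + 53) = (27 + 117 + 4*(-24)*575)*853 = (27 + 117 - 55200)*853 = -55056*853 = -46962768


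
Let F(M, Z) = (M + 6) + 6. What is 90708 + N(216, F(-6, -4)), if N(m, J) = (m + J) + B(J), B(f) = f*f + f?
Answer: 90972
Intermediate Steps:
B(f) = f + f² (B(f) = f² + f = f + f²)
F(M, Z) = 12 + M (F(M, Z) = (6 + M) + 6 = 12 + M)
N(m, J) = J + m + J*(1 + J) (N(m, J) = (m + J) + J*(1 + J) = (J + m) + J*(1 + J) = J + m + J*(1 + J))
90708 + N(216, F(-6, -4)) = 90708 + ((12 - 6) + 216 + (12 - 6)*(1 + (12 - 6))) = 90708 + (6 + 216 + 6*(1 + 6)) = 90708 + (6 + 216 + 6*7) = 90708 + (6 + 216 + 42) = 90708 + 264 = 90972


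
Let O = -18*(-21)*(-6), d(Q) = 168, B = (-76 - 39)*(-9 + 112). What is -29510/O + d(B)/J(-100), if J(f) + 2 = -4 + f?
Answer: 686759/60102 ≈ 11.427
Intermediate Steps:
J(f) = -6 + f (J(f) = -2 + (-4 + f) = -6 + f)
B = -11845 (B = -115*103 = -11845)
O = -2268 (O = 378*(-6) = -2268)
-29510/O + d(B)/J(-100) = -29510/(-2268) + 168/(-6 - 100) = -29510*(-1/2268) + 168/(-106) = 14755/1134 + 168*(-1/106) = 14755/1134 - 84/53 = 686759/60102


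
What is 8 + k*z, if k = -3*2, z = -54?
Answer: 332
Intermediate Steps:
k = -6
8 + k*z = 8 - 6*(-54) = 8 + 324 = 332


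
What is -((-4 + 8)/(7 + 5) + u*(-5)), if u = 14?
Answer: 209/3 ≈ 69.667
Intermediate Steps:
-((-4 + 8)/(7 + 5) + u*(-5)) = -((-4 + 8)/(7 + 5) + 14*(-5)) = -(4/12 - 70) = -(4*(1/12) - 70) = -(⅓ - 70) = -1*(-209/3) = 209/3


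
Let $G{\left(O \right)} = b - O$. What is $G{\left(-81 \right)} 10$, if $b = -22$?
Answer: $590$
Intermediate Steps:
$G{\left(O \right)} = -22 - O$
$G{\left(-81 \right)} 10 = \left(-22 - -81\right) 10 = \left(-22 + 81\right) 10 = 59 \cdot 10 = 590$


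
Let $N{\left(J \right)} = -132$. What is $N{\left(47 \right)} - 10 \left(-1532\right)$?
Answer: $15188$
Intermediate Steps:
$N{\left(47 \right)} - 10 \left(-1532\right) = -132 - 10 \left(-1532\right) = -132 - -15320 = -132 + 15320 = 15188$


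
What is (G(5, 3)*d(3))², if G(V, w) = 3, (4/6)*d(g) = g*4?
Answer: 2916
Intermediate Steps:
d(g) = 6*g (d(g) = 3*(g*4)/2 = 3*(4*g)/2 = 6*g)
(G(5, 3)*d(3))² = (3*(6*3))² = (3*18)² = 54² = 2916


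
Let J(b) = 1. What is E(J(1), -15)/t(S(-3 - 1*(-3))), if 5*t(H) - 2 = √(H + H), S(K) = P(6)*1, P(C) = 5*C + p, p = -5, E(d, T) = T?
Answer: 75/23 - 375*√2/46 ≈ -8.2681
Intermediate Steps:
P(C) = -5 + 5*C (P(C) = 5*C - 5 = -5 + 5*C)
S(K) = 25 (S(K) = (-5 + 5*6)*1 = (-5 + 30)*1 = 25*1 = 25)
t(H) = ⅖ + √2*√H/5 (t(H) = ⅖ + √(H + H)/5 = ⅖ + √(2*H)/5 = ⅖ + (√2*√H)/5 = ⅖ + √2*√H/5)
E(J(1), -15)/t(S(-3 - 1*(-3))) = -15/(⅖ + √2*√25/5) = -15/(⅖ + (⅕)*√2*5) = -15/(⅖ + √2)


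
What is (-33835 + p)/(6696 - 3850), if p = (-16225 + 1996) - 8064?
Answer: -28064/1423 ≈ -19.722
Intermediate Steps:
p = -22293 (p = -14229 - 8064 = -22293)
(-33835 + p)/(6696 - 3850) = (-33835 - 22293)/(6696 - 3850) = -56128/2846 = -56128*1/2846 = -28064/1423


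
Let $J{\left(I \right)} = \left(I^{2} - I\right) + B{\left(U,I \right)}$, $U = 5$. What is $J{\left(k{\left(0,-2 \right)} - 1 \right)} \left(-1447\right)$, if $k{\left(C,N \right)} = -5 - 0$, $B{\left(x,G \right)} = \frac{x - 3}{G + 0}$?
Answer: $- \frac{180875}{3} \approx -60292.0$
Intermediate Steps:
$B{\left(x,G \right)} = \frac{-3 + x}{G}$
$k{\left(C,N \right)} = -5$ ($k{\left(C,N \right)} = -5 + 0 = -5$)
$J{\left(I \right)} = I^{2} - I + \frac{2}{I}$ ($J{\left(I \right)} = \left(I^{2} - I\right) + \frac{-3 + 5}{I} = \left(I^{2} - I\right) + \frac{1}{I} 2 = \left(I^{2} - I\right) + \frac{2}{I} = I^{2} - I + \frac{2}{I}$)
$J{\left(k{\left(0,-2 \right)} - 1 \right)} \left(-1447\right) = \left(\left(-5 - 1\right)^{2} - \left(-5 - 1\right) + \frac{2}{-5 - 1}\right) \left(-1447\right) = \left(\left(-6\right)^{2} - -6 + \frac{2}{-6}\right) \left(-1447\right) = \left(36 + 6 + 2 \left(- \frac{1}{6}\right)\right) \left(-1447\right) = \left(36 + 6 - \frac{1}{3}\right) \left(-1447\right) = \frac{125}{3} \left(-1447\right) = - \frac{180875}{3}$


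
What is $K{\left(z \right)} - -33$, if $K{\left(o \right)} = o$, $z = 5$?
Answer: $38$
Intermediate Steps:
$K{\left(z \right)} - -33 = 5 - -33 = 5 + 33 = 38$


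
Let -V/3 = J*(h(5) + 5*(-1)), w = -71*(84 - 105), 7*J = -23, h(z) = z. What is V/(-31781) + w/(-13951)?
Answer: -213/1993 ≈ -0.10687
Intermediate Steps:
J = -23/7 (J = (1/7)*(-23) = -23/7 ≈ -3.2857)
w = 1491 (w = -71*(-21) = 1491)
V = 0 (V = -(-69)*(5 + 5*(-1))/7 = -(-69)*(5 - 5)/7 = -(-69)*0/7 = -3*0 = 0)
V/(-31781) + w/(-13951) = 0/(-31781) + 1491/(-13951) = 0*(-1/31781) + 1491*(-1/13951) = 0 - 213/1993 = -213/1993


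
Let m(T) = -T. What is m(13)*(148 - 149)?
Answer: 13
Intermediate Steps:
m(13)*(148 - 149) = (-1*13)*(148 - 149) = -13*(-1) = 13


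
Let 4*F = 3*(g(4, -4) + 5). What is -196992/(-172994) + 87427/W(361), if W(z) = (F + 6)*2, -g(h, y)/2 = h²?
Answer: -15118732166/4930329 ≈ -3066.5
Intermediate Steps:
g(h, y) = -2*h²
F = -81/4 (F = (3*(-2*4² + 5))/4 = (3*(-2*16 + 5))/4 = (3*(-32 + 5))/4 = (3*(-27))/4 = (¼)*(-81) = -81/4 ≈ -20.250)
W(z) = -57/2 (W(z) = (-81/4 + 6)*2 = -57/4*2 = -57/2)
-196992/(-172994) + 87427/W(361) = -196992/(-172994) + 87427/(-57/2) = -196992*(-1/172994) + 87427*(-2/57) = 98496/86497 - 174854/57 = -15118732166/4930329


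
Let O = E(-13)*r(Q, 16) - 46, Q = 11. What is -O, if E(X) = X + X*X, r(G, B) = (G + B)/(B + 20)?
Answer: -71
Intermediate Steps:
r(G, B) = (B + G)/(20 + B)
E(X) = X + X²
O = 71 (O = (-13*(1 - 13))*((16 + 11)/(20 + 16)) - 46 = (-13*(-12))*(27/36) - 46 = 156*((1/36)*27) - 46 = 156*(¾) - 46 = 117 - 46 = 71)
-O = -1*71 = -71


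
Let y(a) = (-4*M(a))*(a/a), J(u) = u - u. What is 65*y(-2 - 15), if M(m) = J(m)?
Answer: 0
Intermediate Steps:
J(u) = 0
M(m) = 0
y(a) = 0 (y(a) = (-4*0)*(a/a) = 0*1 = 0)
65*y(-2 - 15) = 65*0 = 0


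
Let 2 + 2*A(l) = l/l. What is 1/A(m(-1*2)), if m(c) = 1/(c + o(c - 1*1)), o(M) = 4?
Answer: -2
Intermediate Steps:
m(c) = 1/(4 + c) (m(c) = 1/(c + 4) = 1/(4 + c))
A(l) = -½ (A(l) = -1 + (l/l)/2 = -1 + (½)*1 = -1 + ½ = -½)
1/A(m(-1*2)) = 1/(-½) = -2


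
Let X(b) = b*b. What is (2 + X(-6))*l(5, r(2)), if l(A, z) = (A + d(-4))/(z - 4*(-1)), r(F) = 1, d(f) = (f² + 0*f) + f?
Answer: 646/5 ≈ 129.20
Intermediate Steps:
X(b) = b²
d(f) = f + f² (d(f) = (f² + 0) + f = f² + f = f + f²)
l(A, z) = (12 + A)/(4 + z) (l(A, z) = (A - 4*(1 - 4))/(z - 4*(-1)) = (A - 4*(-3))/(z + 4) = (A + 12)/(4 + z) = (12 + A)/(4 + z))
(2 + X(-6))*l(5, r(2)) = (2 + (-6)²)*((12 + 5)/(4 + 1)) = (2 + 36)*(17/5) = 38*((⅕)*17) = 38*(17/5) = 646/5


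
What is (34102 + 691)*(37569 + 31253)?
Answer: 2394523846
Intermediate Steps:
(34102 + 691)*(37569 + 31253) = 34793*68822 = 2394523846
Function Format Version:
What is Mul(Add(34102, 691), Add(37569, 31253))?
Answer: 2394523846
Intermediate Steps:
Mul(Add(34102, 691), Add(37569, 31253)) = Mul(34793, 68822) = 2394523846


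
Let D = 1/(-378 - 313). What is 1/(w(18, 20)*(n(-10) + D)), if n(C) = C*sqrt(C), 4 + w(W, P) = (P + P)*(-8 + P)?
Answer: -691/227280956476 + 2387405*I*sqrt(10)/113640478238 ≈ -3.0403e-9 + 6.6434e-5*I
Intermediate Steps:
w(W, P) = -4 + 2*P*(-8 + P) (w(W, P) = -4 + (P + P)*(-8 + P) = -4 + (2*P)*(-8 + P) = -4 + 2*P*(-8 + P))
n(C) = C**(3/2)
D = -1/691 (D = 1/(-691) = -1/691 ≈ -0.0014472)
1/(w(18, 20)*(n(-10) + D)) = 1/((-4 - 16*20 + 2*20**2)*((-10)**(3/2) - 1/691)) = 1/((-4 - 320 + 2*400)*(-10*I*sqrt(10) - 1/691)) = 1/((-4 - 320 + 800)*(-1/691 - 10*I*sqrt(10))) = 1/(476*(-1/691 - 10*I*sqrt(10))) = 1/(-476/691 - 4760*I*sqrt(10))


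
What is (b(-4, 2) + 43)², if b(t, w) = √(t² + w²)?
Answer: 1869 + 172*√5 ≈ 2253.6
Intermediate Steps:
(b(-4, 2) + 43)² = (√((-4)² + 2²) + 43)² = (√(16 + 4) + 43)² = (√20 + 43)² = (2*√5 + 43)² = (43 + 2*√5)²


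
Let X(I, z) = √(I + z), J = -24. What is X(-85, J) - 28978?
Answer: -28978 + I*√109 ≈ -28978.0 + 10.44*I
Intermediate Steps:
X(-85, J) - 28978 = √(-85 - 24) - 28978 = √(-109) - 28978 = I*√109 - 28978 = -28978 + I*√109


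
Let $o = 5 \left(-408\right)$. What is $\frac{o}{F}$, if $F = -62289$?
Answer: $\frac{680}{20763} \approx 0.032751$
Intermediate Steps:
$o = -2040$
$\frac{o}{F} = - \frac{2040}{-62289} = \left(-2040\right) \left(- \frac{1}{62289}\right) = \frac{680}{20763}$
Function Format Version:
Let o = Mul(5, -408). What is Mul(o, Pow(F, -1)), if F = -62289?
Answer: Rational(680, 20763) ≈ 0.032751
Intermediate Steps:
o = -2040
Mul(o, Pow(F, -1)) = Mul(-2040, Pow(-62289, -1)) = Mul(-2040, Rational(-1, 62289)) = Rational(680, 20763)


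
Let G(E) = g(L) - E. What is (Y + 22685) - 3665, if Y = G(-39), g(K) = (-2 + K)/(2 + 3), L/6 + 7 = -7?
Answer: 95209/5 ≈ 19042.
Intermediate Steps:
L = -84 (L = -42 + 6*(-7) = -42 - 42 = -84)
g(K) = -⅖ + K/5 (g(K) = (-2 + K)/5 = (-2 + K)*(⅕) = -⅖ + K/5)
G(E) = -86/5 - E (G(E) = (-⅖ + (⅕)*(-84)) - E = (-⅖ - 84/5) - E = -86/5 - E)
Y = 109/5 (Y = -86/5 - 1*(-39) = -86/5 + 39 = 109/5 ≈ 21.800)
(Y + 22685) - 3665 = (109/5 + 22685) - 3665 = 113534/5 - 3665 = 95209/5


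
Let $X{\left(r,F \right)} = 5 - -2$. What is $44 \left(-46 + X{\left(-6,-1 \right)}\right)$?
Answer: $-1716$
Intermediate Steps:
$X{\left(r,F \right)} = 7$ ($X{\left(r,F \right)} = 5 + 2 = 7$)
$44 \left(-46 + X{\left(-6,-1 \right)}\right) = 44 \left(-46 + 7\right) = 44 \left(-39\right) = -1716$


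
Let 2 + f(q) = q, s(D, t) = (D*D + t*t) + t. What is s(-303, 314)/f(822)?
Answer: 190719/820 ≈ 232.58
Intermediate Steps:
s(D, t) = t + D² + t² (s(D, t) = (D² + t²) + t = t + D² + t²)
f(q) = -2 + q
s(-303, 314)/f(822) = (314 + (-303)² + 314²)/(-2 + 822) = (314 + 91809 + 98596)/820 = 190719*(1/820) = 190719/820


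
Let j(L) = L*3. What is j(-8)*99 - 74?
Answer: -2450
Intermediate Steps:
j(L) = 3*L
j(-8)*99 - 74 = (3*(-8))*99 - 74 = -24*99 - 74 = -2376 - 74 = -2450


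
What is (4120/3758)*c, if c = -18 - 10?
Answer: -57680/1879 ≈ -30.697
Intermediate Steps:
c = -28
(4120/3758)*c = (4120/3758)*(-28) = (4120*(1/3758))*(-28) = (2060/1879)*(-28) = -57680/1879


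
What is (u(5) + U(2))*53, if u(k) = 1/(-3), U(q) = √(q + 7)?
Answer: 424/3 ≈ 141.33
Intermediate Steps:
U(q) = √(7 + q)
u(k) = -⅓
(u(5) + U(2))*53 = (-⅓ + √(7 + 2))*53 = (-⅓ + √9)*53 = (-⅓ + 3)*53 = (8/3)*53 = 424/3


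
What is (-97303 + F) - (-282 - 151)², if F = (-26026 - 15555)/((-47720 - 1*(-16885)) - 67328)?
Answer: -27955995515/98163 ≈ -2.8479e+5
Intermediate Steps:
F = 41581/98163 (F = -41581/((-47720 + 16885) - 67328) = -41581/(-30835 - 67328) = -41581/(-98163) = -41581*(-1/98163) = 41581/98163 ≈ 0.42359)
(-97303 + F) - (-282 - 151)² = (-97303 + 41581/98163) - (-282 - 151)² = -9551512808/98163 - 1*(-433)² = -9551512808/98163 - 1*187489 = -9551512808/98163 - 187489 = -27955995515/98163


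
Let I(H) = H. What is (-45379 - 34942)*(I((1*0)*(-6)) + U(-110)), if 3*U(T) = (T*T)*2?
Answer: -1943768200/3 ≈ -6.4792e+8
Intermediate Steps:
U(T) = 2*T²/3 (U(T) = ((T*T)*2)/3 = (T²*2)/3 = (2*T²)/3 = 2*T²/3)
(-45379 - 34942)*(I((1*0)*(-6)) + U(-110)) = (-45379 - 34942)*((1*0)*(-6) + (⅔)*(-110)²) = -80321*(0*(-6) + (⅔)*12100) = -80321*(0 + 24200/3) = -80321*24200/3 = -1943768200/3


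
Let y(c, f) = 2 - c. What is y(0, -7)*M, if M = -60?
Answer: -120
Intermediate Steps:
y(0, -7)*M = (2 - 1*0)*(-60) = (2 + 0)*(-60) = 2*(-60) = -120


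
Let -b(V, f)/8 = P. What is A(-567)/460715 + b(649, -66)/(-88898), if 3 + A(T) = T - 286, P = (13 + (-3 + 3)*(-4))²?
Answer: 273394996/20478321035 ≈ 0.013350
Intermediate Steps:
P = 169 (P = (13 + 0*(-4))² = (13 + 0)² = 13² = 169)
b(V, f) = -1352 (b(V, f) = -8*169 = -1352)
A(T) = -289 + T (A(T) = -3 + (T - 286) = -3 + (-286 + T) = -289 + T)
A(-567)/460715 + b(649, -66)/(-88898) = (-289 - 567)/460715 - 1352/(-88898) = -856*1/460715 - 1352*(-1/88898) = -856/460715 + 676/44449 = 273394996/20478321035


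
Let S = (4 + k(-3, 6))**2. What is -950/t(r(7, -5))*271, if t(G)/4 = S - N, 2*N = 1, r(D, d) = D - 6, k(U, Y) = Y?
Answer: -128725/199 ≈ -646.86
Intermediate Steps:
r(D, d) = -6 + D
S = 100 (S = (4 + 6)**2 = 10**2 = 100)
N = 1/2 (N = (1/2)*1 = 1/2 ≈ 0.50000)
t(G) = 398 (t(G) = 4*(100 - 1*1/2) = 4*(100 - 1/2) = 4*(199/2) = 398)
-950/t(r(7, -5))*271 = -950/398*271 = -950*1/398*271 = -475/199*271 = -128725/199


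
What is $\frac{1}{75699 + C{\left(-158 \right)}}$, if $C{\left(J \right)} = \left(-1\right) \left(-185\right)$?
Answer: $\frac{1}{75884} \approx 1.3178 \cdot 10^{-5}$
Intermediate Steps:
$C{\left(J \right)} = 185$
$\frac{1}{75699 + C{\left(-158 \right)}} = \frac{1}{75699 + 185} = \frac{1}{75884}$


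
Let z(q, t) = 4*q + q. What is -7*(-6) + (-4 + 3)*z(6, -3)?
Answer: 12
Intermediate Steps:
z(q, t) = 5*q
-7*(-6) + (-4 + 3)*z(6, -3) = -7*(-6) + (-4 + 3)*(5*6) = 42 - 1*30 = 42 - 30 = 12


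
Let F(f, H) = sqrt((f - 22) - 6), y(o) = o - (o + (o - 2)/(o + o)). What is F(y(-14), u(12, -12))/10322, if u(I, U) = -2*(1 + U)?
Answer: 5*I*sqrt(14)/36127 ≈ 0.00051785*I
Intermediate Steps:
u(I, U) = -2 - 2*U
y(o) = -(-2 + o)/(2*o) (y(o) = o - (o + (-2 + o)/((2*o))) = o - (o + (-2 + o)*(1/(2*o))) = o - (o + (-2 + o)/(2*o)) = o + (-o - (-2 + o)/(2*o)) = -(-2 + o)/(2*o))
F(f, H) = sqrt(-28 + f) (F(f, H) = sqrt((-22 + f) - 6) = sqrt(-28 + f))
F(y(-14), u(12, -12))/10322 = sqrt(-28 + (1/2)*(2 - 1*(-14))/(-14))/10322 = sqrt(-28 + (1/2)*(-1/14)*(2 + 14))*(1/10322) = sqrt(-28 + (1/2)*(-1/14)*16)*(1/10322) = sqrt(-28 - 4/7)*(1/10322) = sqrt(-200/7)*(1/10322) = (10*I*sqrt(14)/7)*(1/10322) = 5*I*sqrt(14)/36127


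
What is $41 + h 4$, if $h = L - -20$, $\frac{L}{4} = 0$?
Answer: $121$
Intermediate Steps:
$L = 0$ ($L = 4 \cdot 0 = 0$)
$h = 20$ ($h = 0 - -20 = 0 + 20 = 20$)
$41 + h 4 = 41 + 20 \cdot 4 = 41 + 80 = 121$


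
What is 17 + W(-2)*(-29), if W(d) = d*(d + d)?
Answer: -215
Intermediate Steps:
W(d) = 2*d² (W(d) = d*(2*d) = 2*d²)
17 + W(-2)*(-29) = 17 + (2*(-2)²)*(-29) = 17 + (2*4)*(-29) = 17 + 8*(-29) = 17 - 232 = -215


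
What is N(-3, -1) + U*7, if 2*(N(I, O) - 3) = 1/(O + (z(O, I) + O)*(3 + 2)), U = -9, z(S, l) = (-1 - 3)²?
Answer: -8879/148 ≈ -59.993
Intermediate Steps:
z(S, l) = 16 (z(S, l) = (-4)² = 16)
N(I, O) = 3 + 1/(2*(80 + 6*O)) (N(I, O) = 3 + 1/(2*(O + (16 + O)*(3 + 2))) = 3 + 1/(2*(O + (16 + O)*5)) = 3 + 1/(2*(O + (80 + 5*O))) = 3 + 1/(2*(80 + 6*O)))
N(-3, -1) + U*7 = (481 + 36*(-1))/(4*(40 + 3*(-1))) - 9*7 = (481 - 36)/(4*(40 - 3)) - 63 = (¼)*445/37 - 63 = (¼)*(1/37)*445 - 63 = 445/148 - 63 = -8879/148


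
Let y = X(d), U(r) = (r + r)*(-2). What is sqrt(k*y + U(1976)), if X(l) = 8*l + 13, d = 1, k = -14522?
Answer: I*sqrt(312866) ≈ 559.34*I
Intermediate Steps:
U(r) = -4*r (U(r) = (2*r)*(-2) = -4*r)
X(l) = 13 + 8*l
y = 21 (y = 13 + 8*1 = 13 + 8 = 21)
sqrt(k*y + U(1976)) = sqrt(-14522*21 - 4*1976) = sqrt(-304962 - 7904) = sqrt(-312866) = I*sqrt(312866)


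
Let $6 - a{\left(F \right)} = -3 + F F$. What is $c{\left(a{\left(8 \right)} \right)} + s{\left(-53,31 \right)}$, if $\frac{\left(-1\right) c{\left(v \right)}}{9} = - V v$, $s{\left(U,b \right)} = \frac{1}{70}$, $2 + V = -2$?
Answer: $\frac{138601}{70} \approx 1980.0$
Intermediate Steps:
$V = -4$ ($V = -2 - 2 = -4$)
$a{\left(F \right)} = 9 - F^{2}$ ($a{\left(F \right)} = 6 - \left(-3 + F F\right) = 6 - \left(-3 + F^{2}\right) = 9 - F^{2}$)
$s{\left(U,b \right)} = \frac{1}{70}$
$c{\left(v \right)} = - 36 v$ ($c{\left(v \right)} = - 9 \left(-1\right) \left(-4\right) v = - 9 \cdot 4 v = - 36 v$)
$c{\left(a{\left(8 \right)} \right)} + s{\left(-53,31 \right)} = - 36 \left(9 - 8^{2}\right) + \frac{1}{70} = - 36 \left(9 - 64\right) + \frac{1}{70} = \left(-36\right) \left(-55\right) + \frac{1}{70} = 1980 + \frac{1}{70} = \frac{138601}{70}$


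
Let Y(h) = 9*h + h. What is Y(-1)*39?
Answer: -390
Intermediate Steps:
Y(h) = 10*h
Y(-1)*39 = (10*(-1))*39 = -10*39 = -390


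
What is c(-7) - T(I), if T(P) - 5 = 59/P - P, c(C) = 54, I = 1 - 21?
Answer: 639/20 ≈ 31.950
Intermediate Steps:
I = -20
T(P) = 5 - P + 59/P (T(P) = 5 + (59/P - P) = 5 + (-P + 59/P) = 5 - P + 59/P)
c(-7) - T(I) = 54 - (5 - 1*(-20) + 59/(-20)) = 54 - (5 + 20 + 59*(-1/20)) = 54 - (5 + 20 - 59/20) = 54 - 1*441/20 = 54 - 441/20 = 639/20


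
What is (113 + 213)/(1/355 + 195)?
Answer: 57865/34613 ≈ 1.6718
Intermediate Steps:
(113 + 213)/(1/355 + 195) = 326/(1/355 + 195) = 326/(69226/355) = 326*(355/69226) = 57865/34613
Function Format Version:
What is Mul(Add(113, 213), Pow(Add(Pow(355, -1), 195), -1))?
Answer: Rational(57865, 34613) ≈ 1.6718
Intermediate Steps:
Mul(Add(113, 213), Pow(Add(Pow(355, -1), 195), -1)) = Mul(326, Pow(Add(Rational(1, 355), 195), -1)) = Mul(326, Pow(Rational(69226, 355), -1)) = Mul(326, Rational(355, 69226)) = Rational(57865, 34613)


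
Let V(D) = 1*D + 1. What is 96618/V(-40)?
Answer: -32206/13 ≈ -2477.4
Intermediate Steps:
V(D) = 1 + D (V(D) = D + 1 = 1 + D)
96618/V(-40) = 96618/(1 - 40) = 96618/(-39) = 96618*(-1/39) = -32206/13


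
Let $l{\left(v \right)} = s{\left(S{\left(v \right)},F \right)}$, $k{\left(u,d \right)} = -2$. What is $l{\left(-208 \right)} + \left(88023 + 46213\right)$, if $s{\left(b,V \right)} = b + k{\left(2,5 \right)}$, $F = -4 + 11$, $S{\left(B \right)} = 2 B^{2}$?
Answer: $220762$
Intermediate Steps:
$F = 7$
$s{\left(b,V \right)} = -2 + b$ ($s{\left(b,V \right)} = b - 2 = -2 + b$)
$l{\left(v \right)} = -2 + 2 v^{2}$
$l{\left(-208 \right)} + \left(88023 + 46213\right) = \left(-2 + 2 \left(-208\right)^{2}\right) + \left(88023 + 46213\right) = \left(-2 + 2 \cdot 43264\right) + 134236 = \left(-2 + 86528\right) + 134236 = 86526 + 134236 = 220762$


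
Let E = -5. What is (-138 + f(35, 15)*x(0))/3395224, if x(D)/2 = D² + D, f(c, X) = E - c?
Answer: -69/1697612 ≈ -4.0645e-5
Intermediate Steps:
f(c, X) = -5 - c
x(D) = 2*D + 2*D² (x(D) = 2*(D² + D) = 2*(D + D²) = 2*D + 2*D²)
(-138 + f(35, 15)*x(0))/3395224 = (-138 + (-5 - 1*35)*(2*0*(1 + 0)))/3395224 = (-138 + (-5 - 35)*(2*0*1))*(1/3395224) = (-138 - 40*0)*(1/3395224) = (-138 + 0)*(1/3395224) = -138*1/3395224 = -69/1697612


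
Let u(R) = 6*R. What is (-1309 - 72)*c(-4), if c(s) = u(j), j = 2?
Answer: -16572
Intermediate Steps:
c(s) = 12 (c(s) = 6*2 = 12)
(-1309 - 72)*c(-4) = (-1309 - 72)*12 = -1381*12 = -16572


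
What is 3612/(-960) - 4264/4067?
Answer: -1565287/325360 ≈ -4.8109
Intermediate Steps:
3612/(-960) - 4264/4067 = 3612*(-1/960) - 4264*1/4067 = -301/80 - 4264/4067 = -1565287/325360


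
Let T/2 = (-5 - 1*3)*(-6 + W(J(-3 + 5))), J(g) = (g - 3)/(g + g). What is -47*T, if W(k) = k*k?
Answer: -4465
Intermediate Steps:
J(g) = (-3 + g)/(2*g) (J(g) = (-3 + g)/((2*g)) = (-3 + g)*(1/(2*g)) = (-3 + g)/(2*g))
W(k) = k²
T = 95 (T = 2*((-5 - 1*3)*(-6 + ((-3 + (-3 + 5))/(2*(-3 + 5)))²)) = 2*((-5 - 3)*(-6 + ((½)*(-3 + 2)/2)²)) = 2*(-8*(-6 + ((½)*(½)*(-1))²)) = 2*(-8*(-6 + (-¼)²)) = 2*(-8*(-6 + 1/16)) = 2*(-8*(-95/16)) = 2*(95/2) = 95)
-47*T = -47*95 = -4465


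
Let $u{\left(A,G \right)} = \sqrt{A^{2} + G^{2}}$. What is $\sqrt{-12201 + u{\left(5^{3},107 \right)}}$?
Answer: $\sqrt{-12201 + \sqrt{27074}} \approx 109.71 i$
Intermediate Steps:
$\sqrt{-12201 + u{\left(5^{3},107 \right)}} = \sqrt{-12201 + \sqrt{\left(5^{3}\right)^{2} + 107^{2}}} = \sqrt{-12201 + \sqrt{125^{2} + 11449}} = \sqrt{-12201 + \sqrt{15625 + 11449}} = \sqrt{-12201 + \sqrt{27074}}$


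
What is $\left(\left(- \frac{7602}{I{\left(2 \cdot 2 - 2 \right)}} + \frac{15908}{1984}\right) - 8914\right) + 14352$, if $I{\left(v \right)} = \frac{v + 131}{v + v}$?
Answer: $\frac{49168651}{9424} \approx 5217.4$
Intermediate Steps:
$I{\left(v \right)} = \frac{131 + v}{2 v}$
$\left(\left(- \frac{7602}{I{\left(2 \cdot 2 - 2 \right)}} + \frac{15908}{1984}\right) - 8914\right) + 14352 = \left(\left(- \frac{7602}{\frac{1}{2} \frac{1}{2 \cdot 2 - 2} \left(131 + \left(2 \cdot 2 - 2\right)\right)} + \frac{15908}{1984}\right) - 8914\right) + 14352 = \left(\left(- \frac{7602}{\frac{1}{2} \frac{1}{4 - 2} \left(131 + \left(4 - 2\right)\right)} + 15908 \cdot \frac{1}{1984}\right) - 8914\right) + 14352 = \left(\left(- \frac{7602}{\frac{1}{2} \cdot \frac{1}{2} \left(131 + 2\right)} + \frac{3977}{496}\right) - 8914\right) + 14352 = \left(\left(- \frac{7602}{\frac{1}{2} \cdot \frac{1}{2} \cdot 133} + \frac{3977}{496}\right) - 8914\right) + 14352 = \left(\left(- \frac{7602}{\frac{133}{4}} + \frac{3977}{496}\right) - 8914\right) + 14352 = \left(\left(\left(-7602\right) \frac{4}{133} + \frac{3977}{496}\right) - 8914\right) + 14352 = \left(\left(- \frac{4344}{19} + \frac{3977}{496}\right) - 8914\right) + 14352 = \left(- \frac{2079061}{9424} - 8914\right) + 14352 = - \frac{86084597}{9424} + 14352 = \frac{49168651}{9424}$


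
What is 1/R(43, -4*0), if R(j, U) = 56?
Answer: 1/56 ≈ 0.017857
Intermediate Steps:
1/R(43, -4*0) = 1/56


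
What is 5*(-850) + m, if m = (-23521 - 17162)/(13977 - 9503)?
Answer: -19055183/4474 ≈ -4259.1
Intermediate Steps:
m = -40683/4474 ≈ -9.0932
5*(-850) + m = 5*(-850) - 40683/4474 = -4250 - 40683/4474 = -19055183/4474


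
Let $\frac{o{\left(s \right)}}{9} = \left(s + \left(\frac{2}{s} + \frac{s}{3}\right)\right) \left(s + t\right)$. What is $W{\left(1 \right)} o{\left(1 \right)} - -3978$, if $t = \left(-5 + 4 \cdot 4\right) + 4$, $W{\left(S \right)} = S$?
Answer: $4458$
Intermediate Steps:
$t = 15$ ($t = \left(-5 + 16\right) + 4 = 11 + 4 = 15$)
$o{\left(s \right)} = 9 \left(15 + s\right) \left(\frac{2}{s} + \frac{4 s}{3}\right)$ ($o{\left(s \right)} = 9 \left(s + \left(\frac{2}{s} + \frac{s}{3}\right)\right) \left(s + 15\right) = 9 \left(s + \left(\frac{2}{s} + s \frac{1}{3}\right)\right) \left(15 + s\right) = 9 \left(s + \left(\frac{2}{s} + \frac{s}{3}\right)\right) \left(15 + s\right) = 9 \left(\frac{2}{s} + \frac{4 s}{3}\right) \left(15 + s\right) = 9 \left(15 + s\right) \left(\frac{2}{s} + \frac{4 s}{3}\right)$)
$W{\left(1 \right)} o{\left(1 \right)} - -3978 = 1 \left(18 + 12 \cdot 1^{2} + 180 \cdot 1 + \frac{270}{1}\right) - -3978 = 1 \left(18 + 12 \cdot 1 + 180 + 270 \cdot 1\right) + 3978 = 1 \left(18 + 12 + 180 + 270\right) + 3978 = 1 \cdot 480 + 3978 = 480 + 3978 = 4458$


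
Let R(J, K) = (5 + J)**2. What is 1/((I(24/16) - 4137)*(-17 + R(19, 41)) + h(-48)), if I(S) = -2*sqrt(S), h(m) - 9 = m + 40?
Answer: -1156291/2674016815919 + 559*sqrt(6)/5348033631838 ≈ -4.3216e-7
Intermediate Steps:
h(m) = 49 + m (h(m) = 9 + (m + 40) = 9 + (40 + m) = 49 + m)
1/((I(24/16) - 4137)*(-17 + R(19, 41)) + h(-48)) = 1/((-2*sqrt(6)/2 - 4137)*(-17 + (5 + 19)**2) + (49 - 48)) = 1/((-2*sqrt(6)/2 - 4137)*(-17 + 24**2) + 1) = 1/((-sqrt(6) - 4137)*(-17 + 576) + 1) = 1/((-sqrt(6) - 4137)*559 + 1) = 1/((-4137 - sqrt(6))*559 + 1) = 1/((-2312583 - 559*sqrt(6)) + 1) = 1/(-2312582 - 559*sqrt(6))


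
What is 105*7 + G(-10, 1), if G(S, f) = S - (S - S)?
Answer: 725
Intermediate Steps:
G(S, f) = S (G(S, f) = S - 1*0 = S + 0 = S)
105*7 + G(-10, 1) = 105*7 - 10 = 735 - 10 = 725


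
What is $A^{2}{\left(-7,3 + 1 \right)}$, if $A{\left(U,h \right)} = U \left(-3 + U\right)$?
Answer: $4900$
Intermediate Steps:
$A^{2}{\left(-7,3 + 1 \right)} = \left(- 7 \left(-3 - 7\right)\right)^{2} = \left(\left(-7\right) \left(-10\right)\right)^{2} = 70^{2} = 4900$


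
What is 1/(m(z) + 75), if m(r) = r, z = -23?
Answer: 1/52 ≈ 0.019231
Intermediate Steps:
1/(m(z) + 75) = 1/(-23 + 75) = 1/52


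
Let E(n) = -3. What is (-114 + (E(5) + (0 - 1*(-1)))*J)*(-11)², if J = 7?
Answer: -15488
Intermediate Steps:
(-114 + (E(5) + (0 - 1*(-1)))*J)*(-11)² = (-114 + (-3 + (0 - 1*(-1)))*7)*(-11)² = (-114 + (-3 + (0 + 1))*7)*121 = (-114 + (-3 + 1)*7)*121 = (-114 - 2*7)*121 = (-114 - 14)*121 = -128*121 = -15488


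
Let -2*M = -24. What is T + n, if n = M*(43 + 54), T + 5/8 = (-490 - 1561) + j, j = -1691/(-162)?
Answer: -568417/648 ≈ -877.19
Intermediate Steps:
j = 1691/162 (j = -1691*(-1/162) = 1691/162 ≈ 10.438)
T = -1322689/648 (T = -5/8 + ((-490 - 1561) + 1691/162) = -5/8 + (-2051 + 1691/162) = -5/8 - 330571/162 = -1322689/648 ≈ -2041.2)
M = 12 (M = -½*(-24) = 12)
n = 1164 (n = 12*(43 + 54) = 12*97 = 1164)
T + n = -1322689/648 + 1164 = -568417/648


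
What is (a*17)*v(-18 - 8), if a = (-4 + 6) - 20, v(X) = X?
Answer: 7956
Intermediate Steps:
a = -18 (a = 2 - 20 = -18)
(a*17)*v(-18 - 8) = (-18*17)*(-18 - 8) = -306*(-26) = 7956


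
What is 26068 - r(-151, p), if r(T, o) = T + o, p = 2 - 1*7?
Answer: 26224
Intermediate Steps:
p = -5 (p = 2 - 7 = -5)
26068 - r(-151, p) = 26068 - (-151 - 5) = 26068 - 1*(-156) = 26068 + 156 = 26224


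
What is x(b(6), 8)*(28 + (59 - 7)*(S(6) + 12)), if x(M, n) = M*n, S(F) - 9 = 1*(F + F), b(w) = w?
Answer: 83712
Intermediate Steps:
S(F) = 9 + 2*F (S(F) = 9 + 1*(F + F) = 9 + 1*(2*F) = 9 + 2*F)
x(b(6), 8)*(28 + (59 - 7)*(S(6) + 12)) = (6*8)*(28 + (59 - 7)*((9 + 2*6) + 12)) = 48*(28 + 52*((9 + 12) + 12)) = 48*(28 + 52*(21 + 12)) = 48*(28 + 52*33) = 48*(28 + 1716) = 48*1744 = 83712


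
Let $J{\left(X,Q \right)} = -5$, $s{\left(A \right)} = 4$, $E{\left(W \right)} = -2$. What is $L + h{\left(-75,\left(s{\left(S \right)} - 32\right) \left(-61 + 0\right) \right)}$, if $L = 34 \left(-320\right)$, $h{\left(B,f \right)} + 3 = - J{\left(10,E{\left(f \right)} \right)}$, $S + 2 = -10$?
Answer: $-10878$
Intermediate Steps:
$S = -12$ ($S = -2 - 10 = -12$)
$h{\left(B,f \right)} = 2$ ($h{\left(B,f \right)} = -3 - -5 = -3 + 5 = 2$)
$L = -10880$
$L + h{\left(-75,\left(s{\left(S \right)} - 32\right) \left(-61 + 0\right) \right)} = -10880 + 2 = -10878$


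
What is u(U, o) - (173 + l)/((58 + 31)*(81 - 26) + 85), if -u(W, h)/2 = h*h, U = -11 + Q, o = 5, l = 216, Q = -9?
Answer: -249389/4980 ≈ -50.078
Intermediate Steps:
U = -20 (U = -11 - 9 = -20)
u(W, h) = -2*h**2 (u(W, h) = -2*h*h = -2*h**2)
u(U, o) - (173 + l)/((58 + 31)*(81 - 26) + 85) = -2*5**2 - (173 + 216)/((58 + 31)*(81 - 26) + 85) = -2*25 - 389/(89*55 + 85) = -50 - 389/(4895 + 85) = -50 - 389/4980 = -249389/4980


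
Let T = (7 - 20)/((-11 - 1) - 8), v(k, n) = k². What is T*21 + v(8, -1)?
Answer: 1553/20 ≈ 77.650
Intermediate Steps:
T = 13/20 (T = -13/(-12 - 8) = -13/(-20) = -13*(-1/20) = 13/20 ≈ 0.65000)
T*21 + v(8, -1) = (13/20)*21 + 8² = 273/20 + 64 = 1553/20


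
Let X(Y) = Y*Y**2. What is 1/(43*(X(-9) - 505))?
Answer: -1/53062 ≈ -1.8846e-5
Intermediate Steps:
X(Y) = Y**3
1/(43*(X(-9) - 505)) = 1/(43*((-9)**3 - 505)) = 1/(43*(-729 - 505)) = 1/(43*(-1234)) = 1/(-53062) = -1/53062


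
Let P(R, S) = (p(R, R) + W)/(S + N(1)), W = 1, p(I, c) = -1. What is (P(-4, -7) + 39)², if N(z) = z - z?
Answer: 1521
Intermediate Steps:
N(z) = 0
P(R, S) = 0 (P(R, S) = (-1 + 1)/(S + 0) = 0/S = 0)
(P(-4, -7) + 39)² = (0 + 39)² = 39² = 1521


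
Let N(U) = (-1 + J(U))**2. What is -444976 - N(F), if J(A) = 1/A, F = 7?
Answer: -21803860/49 ≈ -4.4498e+5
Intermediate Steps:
J(A) = 1/A
N(U) = (-1 + 1/U)**2
-444976 - N(F) = -444976 - (-1 + 7)**2/7**2 = -444976 - 6**2/49 = -444976 - 36/49 = -21803860/49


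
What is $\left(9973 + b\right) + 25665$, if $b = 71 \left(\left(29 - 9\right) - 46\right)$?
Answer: $33792$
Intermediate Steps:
$b = -1846$ ($b = 71 \left(20 - 46\right) = 71 \left(-26\right) = -1846$)
$\left(9973 + b\right) + 25665 = \left(9973 - 1846\right) + 25665 = 8127 + 25665 = 33792$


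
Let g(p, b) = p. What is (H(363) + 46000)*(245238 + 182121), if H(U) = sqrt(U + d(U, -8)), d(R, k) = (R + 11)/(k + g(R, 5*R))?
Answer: 19658514000 + 427359*sqrt(45879845)/355 ≈ 1.9667e+10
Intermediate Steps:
d(R, k) = (11 + R)/(R + k) (d(R, k) = (R + 11)/(k + R) = (11 + R)/(R + k))
H(U) = sqrt(U + (11 + U)/(-8 + U)) (H(U) = sqrt(U + (11 + U)/(U - 8)) = sqrt(U + (11 + U)/(-8 + U)))
(H(363) + 46000)*(245238 + 182121) = (sqrt((11 + 363 + 363*(-8 + 363))/(-8 + 363)) + 46000)*(245238 + 182121) = (sqrt((11 + 363 + 363*355)/355) + 46000)*427359 = (sqrt((11 + 363 + 128865)/355) + 46000)*427359 = (sqrt((1/355)*129239) + 46000)*427359 = (sqrt(129239/355) + 46000)*427359 = (sqrt(45879845)/355 + 46000)*427359 = (46000 + sqrt(45879845)/355)*427359 = 19658514000 + 427359*sqrt(45879845)/355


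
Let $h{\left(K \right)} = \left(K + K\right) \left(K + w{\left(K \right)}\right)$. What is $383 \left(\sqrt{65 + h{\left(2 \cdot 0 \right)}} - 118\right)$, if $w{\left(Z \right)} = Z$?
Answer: $-45194 + 383 \sqrt{65} \approx -42106.0$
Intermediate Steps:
$h{\left(K \right)} = 4 K^{2}$ ($h{\left(K \right)} = \left(K + K\right) \left(K + K\right) = 2 K 2 K = 4 K^{2}$)
$383 \left(\sqrt{65 + h{\left(2 \cdot 0 \right)}} - 118\right) = 383 \left(\sqrt{65 + 4 \left(2 \cdot 0\right)^{2}} - 118\right) = 383 \left(\sqrt{65 + 4 \cdot 0^{2}} - 118\right) = 383 \left(\sqrt{65 + 4 \cdot 0} - 118\right) = 383 \left(\sqrt{65 + 0} - 118\right) = 383 \left(\sqrt{65} - 118\right) = 383 \left(-118 + \sqrt{65}\right) = -45194 + 383 \sqrt{65}$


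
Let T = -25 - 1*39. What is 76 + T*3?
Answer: -116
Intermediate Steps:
T = -64 (T = -25 - 39 = -64)
76 + T*3 = 76 - 64*3 = 76 - 192 = -116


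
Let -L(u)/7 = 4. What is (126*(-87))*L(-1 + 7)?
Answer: 306936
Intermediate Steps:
L(u) = -28 (L(u) = -7*4 = -28)
(126*(-87))*L(-1 + 7) = (126*(-87))*(-28) = -10962*(-28) = 306936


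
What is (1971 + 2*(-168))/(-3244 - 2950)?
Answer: -1635/6194 ≈ -0.26397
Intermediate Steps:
(1971 + 2*(-168))/(-3244 - 2950) = (1971 - 336)/(-6194) = 1635*(-1/6194) = -1635/6194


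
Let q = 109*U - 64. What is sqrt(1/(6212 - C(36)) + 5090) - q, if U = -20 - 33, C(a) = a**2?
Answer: 5841 + sqrt(30752579989)/2458 ≈ 5912.3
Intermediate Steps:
U = -53
q = -5841 (q = 109*(-53) - 64 = -5777 - 64 = -5841)
sqrt(1/(6212 - C(36)) + 5090) - q = sqrt(1/(6212 - 1*36**2) + 5090) - 1*(-5841) = sqrt(1/(6212 - 1*1296) + 5090) + 5841 = sqrt(1/(6212 - 1296) + 5090) + 5841 = sqrt(1/4916 + 5090) + 5841 = sqrt(25022441/4916) + 5841 = sqrt(30752579989)/2458 + 5841 = 5841 + sqrt(30752579989)/2458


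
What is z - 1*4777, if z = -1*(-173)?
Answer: -4604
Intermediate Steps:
z = 173
z - 1*4777 = 173 - 1*4777 = 173 - 4777 = -4604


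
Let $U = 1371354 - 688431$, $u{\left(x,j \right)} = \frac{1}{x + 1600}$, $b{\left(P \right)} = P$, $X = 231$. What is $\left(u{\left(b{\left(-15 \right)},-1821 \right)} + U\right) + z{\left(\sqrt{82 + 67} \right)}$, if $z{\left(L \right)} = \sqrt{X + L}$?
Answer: $\frac{1082432956}{1585} + \sqrt{231 + \sqrt{149}} \approx 6.8294 \cdot 10^{5}$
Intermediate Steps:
$u{\left(x,j \right)} = \frac{1}{1600 + x}$
$U = 682923$
$z{\left(L \right)} = \sqrt{231 + L}$
$\left(u{\left(b{\left(-15 \right)},-1821 \right)} + U\right) + z{\left(\sqrt{82 + 67} \right)} = \left(\frac{1}{1600 - 15} + 682923\right) + \sqrt{231 + \sqrt{82 + 67}} = \left(\frac{1}{1585} + 682923\right) + \sqrt{231 + \sqrt{149}} = \frac{1082432956}{1585} + \sqrt{231 + \sqrt{149}}$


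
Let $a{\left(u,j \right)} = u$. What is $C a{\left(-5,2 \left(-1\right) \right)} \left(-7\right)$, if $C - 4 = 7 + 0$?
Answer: $385$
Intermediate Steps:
$C = 11$ ($C = 4 + \left(7 + 0\right) = 4 + 7 = 11$)
$C a{\left(-5,2 \left(-1\right) \right)} \left(-7\right) = 11 \left(-5\right) \left(-7\right) = \left(-55\right) \left(-7\right) = 385$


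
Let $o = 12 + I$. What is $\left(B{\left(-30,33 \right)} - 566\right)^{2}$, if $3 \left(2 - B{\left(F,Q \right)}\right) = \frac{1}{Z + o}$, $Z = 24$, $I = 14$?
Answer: $\frac{7157329201}{22500} \approx 3.181 \cdot 10^{5}$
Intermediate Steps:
$o = 26$ ($o = 12 + 14 = 26$)
$B{\left(F,Q \right)} = \frac{299}{150}$ ($B{\left(F,Q \right)} = 2 - \frac{1}{3 \left(24 + 26\right)} = 2 - \frac{1}{3 \cdot 50} = 2 - \frac{1}{150} = \frac{299}{150}$)
$\left(B{\left(-30,33 \right)} - 566\right)^{2} = \left(\frac{299}{150} - 566\right)^{2} = \left(- \frac{84601}{150}\right)^{2} = \frac{7157329201}{22500}$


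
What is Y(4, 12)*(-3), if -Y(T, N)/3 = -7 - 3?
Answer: -90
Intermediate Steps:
Y(T, N) = 30 (Y(T, N) = -3*(-7 - 3) = -3*(-10) = 30)
Y(4, 12)*(-3) = 30*(-3) = -90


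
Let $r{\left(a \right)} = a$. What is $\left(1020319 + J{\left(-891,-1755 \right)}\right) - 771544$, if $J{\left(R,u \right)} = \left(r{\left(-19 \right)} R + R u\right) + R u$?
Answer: $3393114$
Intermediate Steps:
$J{\left(R,u \right)} = - 19 R + 2 R u$ ($J{\left(R,u \right)} = \left(- 19 R + R u\right) + R u = - 19 R + 2 R u$)
$\left(1020319 + J{\left(-891,-1755 \right)}\right) - 771544 = \left(1020319 - 891 \left(-19 + 2 \left(-1755\right)\right)\right) - 771544 = \left(1020319 - 891 \left(-19 - 3510\right)\right) - 771544 = \left(1020319 - -3144339\right) - 771544 = \left(1020319 + 3144339\right) - 771544 = 4164658 - 771544 = 3393114$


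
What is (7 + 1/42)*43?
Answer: 12685/42 ≈ 302.02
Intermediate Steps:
(7 + 1/42)*43 = (295/42)*43 = 12685/42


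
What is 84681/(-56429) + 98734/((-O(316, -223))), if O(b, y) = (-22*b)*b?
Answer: -90229234853/61982516464 ≈ -1.4557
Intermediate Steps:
O(b, y) = -22*b²
84681/(-56429) + 98734/((-O(316, -223))) = 84681/(-56429) + 98734/((-(-22)*316²)) = 84681*(-1/56429) + 98734/((-(-22)*99856)) = -84681/56429 + 98734/((-1*(-2196832))) = -84681/56429 + 98734/2196832 = -84681/56429 + 98734*(1/2196832) = -84681/56429 + 49367/1098416 = -90229234853/61982516464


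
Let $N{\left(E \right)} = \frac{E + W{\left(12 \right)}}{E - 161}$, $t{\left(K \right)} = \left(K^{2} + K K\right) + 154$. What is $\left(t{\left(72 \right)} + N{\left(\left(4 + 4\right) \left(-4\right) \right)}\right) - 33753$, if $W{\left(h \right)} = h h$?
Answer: $- \frac{4483695}{193} \approx -23232.0$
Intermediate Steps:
$t{\left(K \right)} = 154 + 2 K^{2}$ ($t{\left(K \right)} = \left(K^{2} + K^{2}\right) + 154 = 2 K^{2} + 154 = 154 + 2 K^{2}$)
$W{\left(h \right)} = h^{2}$
$N{\left(E \right)} = \frac{144 + E}{-161 + E}$ ($N{\left(E \right)} = \frac{E + 12^{2}}{E - 161} = \frac{E + 144}{-161 + E} = \frac{144 + E}{-161 + E}$)
$\left(t{\left(72 \right)} + N{\left(\left(4 + 4\right) \left(-4\right) \right)}\right) - 33753 = \left(\left(154 + 2 \cdot 72^{2}\right) + \frac{144 + \left(4 + 4\right) \left(-4\right)}{-161 + \left(4 + 4\right) \left(-4\right)}\right) - 33753 = \left(\left(154 + 2 \cdot 5184\right) + \frac{144 + 8 \left(-4\right)}{-161 + 8 \left(-4\right)}\right) - 33753 = \left(\left(154 + 10368\right) + \frac{144 - 32}{-161 - 32}\right) - 33753 = \left(10522 + \frac{1}{-193} \cdot 112\right) - 33753 = \left(10522 - \frac{112}{193}\right) - 33753 = \frac{2030634}{193} - 33753 = - \frac{4483695}{193}$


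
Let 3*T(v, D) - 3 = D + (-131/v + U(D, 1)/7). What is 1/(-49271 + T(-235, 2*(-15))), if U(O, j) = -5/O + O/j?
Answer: -29610/1459217363 ≈ -2.0292e-5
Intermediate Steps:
T(v, D) = 1 - 131/(3*v) - 5/(21*D) + 8*D/21 (T(v, D) = 1 + (D + (-131/v + (-5/D + D/1)/7))/3 = 1 + (D + (-131/v + (-5/D + D*1)*(⅐)))/3 = 1 + (D + (-131/v + (-5/D + D)*(⅐)))/3 = 1 + (D + (-131/v + (D - 5/D)*(⅐)))/3 = 1 + (D + (-131/v + (-5/(7*D) + D/7)))/3 = 1 + (D + (-131/v - 5/(7*D) + D/7))/3 = 1 + (-131/v - 5/(7*D) + 8*D/7)/3 = 1 + (-131/(3*v) - 5/(21*D) + 8*D/21) = 1 - 131/(3*v) - 5/(21*D) + 8*D/21)
1/(-49271 + T(-235, 2*(-15))) = 1/(-49271 + (1 - 131/3/(-235) - 5/(21*(2*(-15))) + 8*(2*(-15))/21)) = 1/(-49271 + (1 - 131/3*(-1/235) - 5/21/(-30) + (8/21)*(-30))) = 1/(-49271 + (1 + 131/705 - 5/21*(-1/30) - 80/7)) = 1/(-49271 + (1 + 131/705 + 1/126 - 80/7)) = 1/(-49271 - 303053/29610) = 1/(-1459217363/29610) = -29610/1459217363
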